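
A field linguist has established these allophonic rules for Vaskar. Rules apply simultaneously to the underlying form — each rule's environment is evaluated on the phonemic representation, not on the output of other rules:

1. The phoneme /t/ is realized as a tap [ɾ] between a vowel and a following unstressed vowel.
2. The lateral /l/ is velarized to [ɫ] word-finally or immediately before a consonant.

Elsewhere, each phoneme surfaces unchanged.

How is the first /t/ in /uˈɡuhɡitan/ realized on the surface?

/t/ (between /i/ and /a/) occurs between a vowel and a following unstressed vowel → [ɾ] by rule 1.

[ɾ]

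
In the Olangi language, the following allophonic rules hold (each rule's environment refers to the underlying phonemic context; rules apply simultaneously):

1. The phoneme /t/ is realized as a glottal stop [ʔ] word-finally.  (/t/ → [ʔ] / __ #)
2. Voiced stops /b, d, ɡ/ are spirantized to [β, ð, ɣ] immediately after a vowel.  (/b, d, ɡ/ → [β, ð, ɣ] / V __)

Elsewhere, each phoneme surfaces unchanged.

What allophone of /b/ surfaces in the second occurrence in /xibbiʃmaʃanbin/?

[b]

/b/ — between /b/ and /i/; rule 2 does not apply here → [b].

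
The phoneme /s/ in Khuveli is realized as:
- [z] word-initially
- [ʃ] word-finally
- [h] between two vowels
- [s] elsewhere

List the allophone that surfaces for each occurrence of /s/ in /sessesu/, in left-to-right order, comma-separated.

[z], [s], [s], [h]

Occurrence 1 (position 1): word-initially → [z].
Occurrence 2 (position 3): no conditioning environment matches → elsewhere allophone [s].
Occurrence 3 (position 4): no conditioning environment matches → elsewhere allophone [s].
Occurrence 4 (position 6): between two vowels → [h].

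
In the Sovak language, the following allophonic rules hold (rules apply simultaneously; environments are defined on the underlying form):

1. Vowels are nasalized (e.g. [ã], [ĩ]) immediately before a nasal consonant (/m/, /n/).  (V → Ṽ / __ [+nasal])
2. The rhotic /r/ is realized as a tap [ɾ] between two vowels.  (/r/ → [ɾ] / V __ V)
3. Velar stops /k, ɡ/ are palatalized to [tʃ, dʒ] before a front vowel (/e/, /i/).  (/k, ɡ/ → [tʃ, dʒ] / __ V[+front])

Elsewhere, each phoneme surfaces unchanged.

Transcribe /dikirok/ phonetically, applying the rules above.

[ditʃiɾok]

/d/ (word-initial): no rule targets it → [d].
/i/ (between /d/ and /k/) is in the target of rule 1 but the environment (before a nasal consonant) is not met → [i].
/k/ (between /i/ and /i/) occurs before a front vowel → [tʃ] by rule 3.
/i/ (between /k/ and /r/) is in the target of rule 1 but the environment (before a nasal consonant) is not met → [i].
/r/ (between /i/ and /o/) occurs between two vowels → [ɾ] by rule 2.
/o/ (between /r/ and /k/) is in the target of rule 1 but the environment (before a nasal consonant) is not met → [o].
/k/ (word-final) fails the environment for rule 3, so it stays [k].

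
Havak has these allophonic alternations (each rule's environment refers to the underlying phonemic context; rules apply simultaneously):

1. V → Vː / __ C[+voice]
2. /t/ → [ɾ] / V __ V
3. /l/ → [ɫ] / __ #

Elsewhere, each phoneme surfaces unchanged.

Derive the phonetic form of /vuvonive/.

/v/ — not in any rule's target class → [v].
/u/ (between /v/ and /v/): before a voiced consonant, so rule 1 applies → [uː].
/v/ stays [v].
Rule 1 applies to /o/ (between /v/ and /n/: before a voiced consonant) → [oː].
/n/ — not in any rule's target class → [n].
/i/ (between /n/ and /v/) occurs before a voiced consonant → [iː] by rule 1.
/v/ stays [v].
/e/ (word-final) fails the environment for rule 1, so it stays [e].

[vuːvoːniːve]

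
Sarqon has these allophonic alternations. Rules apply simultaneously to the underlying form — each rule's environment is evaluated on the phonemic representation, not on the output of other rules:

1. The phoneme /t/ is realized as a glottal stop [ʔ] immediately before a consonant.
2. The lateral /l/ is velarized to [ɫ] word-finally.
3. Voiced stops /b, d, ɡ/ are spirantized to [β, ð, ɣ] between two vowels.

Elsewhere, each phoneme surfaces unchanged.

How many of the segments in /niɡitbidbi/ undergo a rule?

Segments that undergo a rule: /ɡ/ → [ɣ] (rule 3); /t/ → [ʔ] (rule 1).
All other segments surface unchanged.

2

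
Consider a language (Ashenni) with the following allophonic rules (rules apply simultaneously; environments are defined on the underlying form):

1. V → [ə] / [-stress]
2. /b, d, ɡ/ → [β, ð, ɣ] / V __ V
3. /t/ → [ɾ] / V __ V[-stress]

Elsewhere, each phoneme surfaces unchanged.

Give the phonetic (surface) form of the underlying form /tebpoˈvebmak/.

[təbpəˈvebmək]

/t/ (word-initial): rule 3 targets it, but not between a vowel and a following unstressed vowel → unchanged [t].
Rule 1 applies to /e/ (between /t/ and /b/: in an unstressed syllable) → [ə].
/b/ (between /e/ and /p/): rule 2 targets it, but not between two vowels → unchanged [b].
/p/ stays [p].
/o/ meets the environment for rule 1 (in an unstressed syllable) → [ə].
/v/ (between /o/ and /e/) is unaffected → [v].
/e/ — between /v/ and /b/; rule 1 does not apply here → [e].
/b/ (between /e/ and /m/) is in the target of rule 2 but the environment (between two vowels) is not met → [b].
/m/ (between /b/ and /a/): no rule targets it → [m].
/a/ (between /m/ and /k/) occurs in an unstressed syllable → [ə] by rule 1.
/k/ (word-final): no rule targets it → [k].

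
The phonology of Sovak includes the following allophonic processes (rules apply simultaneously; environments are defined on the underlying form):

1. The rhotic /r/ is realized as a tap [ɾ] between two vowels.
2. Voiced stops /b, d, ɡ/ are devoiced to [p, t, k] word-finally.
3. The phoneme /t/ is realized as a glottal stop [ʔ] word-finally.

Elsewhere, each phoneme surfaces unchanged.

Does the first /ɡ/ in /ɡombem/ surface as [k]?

/ɡ/ (word-initial) is in the target of rule 2 but the environment (word-finally) is not met → [ɡ].
The actual realization is [ɡ], not [k].

No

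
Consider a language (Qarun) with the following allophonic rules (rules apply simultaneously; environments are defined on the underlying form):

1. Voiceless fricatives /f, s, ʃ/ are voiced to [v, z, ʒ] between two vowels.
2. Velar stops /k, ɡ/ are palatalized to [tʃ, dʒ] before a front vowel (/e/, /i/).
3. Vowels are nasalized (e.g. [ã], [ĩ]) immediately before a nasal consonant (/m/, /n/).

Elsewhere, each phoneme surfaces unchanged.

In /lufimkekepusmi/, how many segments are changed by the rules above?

4

Segments that undergo a rule: /f/ → [v] (rule 1); /i/ → [ĩ] (rule 3); /k/ → [tʃ] (rule 2); /k/ → [tʃ] (rule 2).
All other segments surface unchanged.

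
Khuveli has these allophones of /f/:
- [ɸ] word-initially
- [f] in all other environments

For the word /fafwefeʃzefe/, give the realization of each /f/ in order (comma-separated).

[ɸ], [f], [f], [f]

Occurrence 1 (position 1): word-initially → [ɸ].
Occurrence 2 (position 3): no conditioning environment matches → elsewhere allophone [f].
Occurrence 3 (position 6): no conditioning environment matches → elsewhere allophone [f].
Occurrence 4 (position 11): no conditioning environment matches → elsewhere allophone [f].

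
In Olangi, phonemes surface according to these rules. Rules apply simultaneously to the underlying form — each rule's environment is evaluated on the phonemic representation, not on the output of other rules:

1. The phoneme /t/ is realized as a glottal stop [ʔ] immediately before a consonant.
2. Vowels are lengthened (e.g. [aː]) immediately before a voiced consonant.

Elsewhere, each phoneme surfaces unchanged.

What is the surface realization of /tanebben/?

/t/ (word-initial) fails the environment for rule 1, so it stays [t].
/a/ (between /t/ and /n/): before a voiced consonant, so rule 2 applies → [aː].
/n/ — not in any rule's target class → [n].
/e/ (between /n/ and /b/) occurs before a voiced consonant → [eː] by rule 2.
/b/ — not in any rule's target class → [b].
/b/ — not in any rule's target class → [b].
Rule 2 applies to /e/ (between /b/ and /n/: before a voiced consonant) → [eː].
/n/ (word-final) is unaffected → [n].

[taːneːbbeːn]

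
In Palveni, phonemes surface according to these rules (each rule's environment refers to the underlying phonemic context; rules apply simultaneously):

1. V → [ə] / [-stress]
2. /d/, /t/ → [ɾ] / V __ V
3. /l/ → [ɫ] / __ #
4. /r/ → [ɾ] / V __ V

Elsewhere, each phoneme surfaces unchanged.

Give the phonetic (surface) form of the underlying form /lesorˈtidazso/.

[ləsərˈtiɾəzsə]

/l/ (word-initial) fails the environment for rule 3, so it stays [l].
/e/ — between /l/ and /s/, in an unstressed syllable — surfaces as [ə] (rule 1).
/s/ stays [s].
/o/ (between /s/ and /r/) occurs in an unstressed syllable → [ə] by rule 1.
/r/ — between /o/ and /t/; rule 4 does not apply here → [r].
/t/ (between /r/ and /i/) fails the environment for rule 2, so it stays [t].
/i/ (between /t/ and /d/) fails the environment for rule 1, so it stays [i].
/d/ — between /i/ and /a/, between two vowels — surfaces as [ɾ] (rule 2).
Rule 1 applies to /a/ (between /d/ and /z/: in an unstressed syllable) → [ə].
/z/ (between /a/ and /s/): no rule targets it → [z].
/s/ (between /z/ and /o/) is unaffected → [s].
Rule 1 applies to /o/ (word-final: in an unstressed syllable) → [ə].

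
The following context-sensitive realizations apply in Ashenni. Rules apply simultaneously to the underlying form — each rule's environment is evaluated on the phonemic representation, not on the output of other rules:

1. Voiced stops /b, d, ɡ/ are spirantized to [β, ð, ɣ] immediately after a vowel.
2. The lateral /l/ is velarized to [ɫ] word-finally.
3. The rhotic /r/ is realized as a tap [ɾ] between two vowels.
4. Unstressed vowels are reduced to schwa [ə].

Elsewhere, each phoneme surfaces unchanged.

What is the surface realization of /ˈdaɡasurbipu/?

/d/ (word-initial) fails the environment for rule 1, so it stays [d].
/a/ (between /d/ and /ɡ/) is in the target of rule 4 but the environment (in an unstressed syllable) is not met → [a].
Rule 1 applies to /ɡ/ (between /a/ and /a/: immediately after a vowel) → [ɣ].
/a/ (between /ɡ/ and /s/): in an unstressed syllable, so rule 4 applies → [ə].
/s/ stays [s].
/u/ (between /s/ and /r/): in an unstressed syllable, so rule 4 applies → [ə].
/r/ — between /u/ and /b/; rule 3 does not apply here → [r].
/b/ (between /r/ and /i/) is in the target of rule 1 but the environment (immediately after a vowel) is not met → [b].
/i/ (between /b/ and /p/) occurs in an unstressed syllable → [ə] by rule 4.
/p/ (between /i/ and /u/): no rule targets it → [p].
/u/ meets the environment for rule 4 (in an unstressed syllable) → [ə].

[ˈdaɣəsərbəpə]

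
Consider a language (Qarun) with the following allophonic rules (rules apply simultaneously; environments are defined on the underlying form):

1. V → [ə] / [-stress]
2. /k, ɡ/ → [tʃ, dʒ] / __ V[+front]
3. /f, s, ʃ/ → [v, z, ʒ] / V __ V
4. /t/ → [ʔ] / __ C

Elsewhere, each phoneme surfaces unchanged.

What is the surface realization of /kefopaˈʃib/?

[tʃəvəpəˈʒib]

/k/ (word-initial): before a front vowel, so rule 2 applies → [tʃ].
/e/ (between /k/ and /f/): in an unstressed syllable, so rule 1 applies → [ə].
/f/ meets the environment for rule 3 (between two vowels) → [v].
/o/ (between /f/ and /p/): in an unstressed syllable, so rule 1 applies → [ə].
/p/ — not in any rule's target class → [p].
/a/ (between /p/ and /ʃ/) occurs in an unstressed syllable → [ə] by rule 1.
/ʃ/ (between /a/ and /i/) occurs between two vowels → [ʒ] by rule 3.
/i/ (between /ʃ/ and /b/): rule 1 targets it, but not in an unstressed syllable → unchanged [i].
/b/ (word-final) is unaffected → [b].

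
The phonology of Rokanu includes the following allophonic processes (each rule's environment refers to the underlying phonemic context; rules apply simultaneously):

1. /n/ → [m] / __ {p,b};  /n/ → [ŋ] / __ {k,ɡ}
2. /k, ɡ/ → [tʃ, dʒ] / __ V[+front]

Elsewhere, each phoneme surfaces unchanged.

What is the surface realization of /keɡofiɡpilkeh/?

/k/ — word-initial, before a front vowel — surfaces as [tʃ] (rule 2).
/e/ (between /k/ and /ɡ/) is unaffected → [e].
/ɡ/ (between /e/ and /o/) is in the target of rule 2 but the environment (before a front vowel) is not met → [ɡ].
/o/ (between /ɡ/ and /f/) is unaffected → [o].
/f/ — not in any rule's target class → [f].
/i/ (between /f/ and /ɡ/) is unaffected → [i].
/ɡ/ (between /i/ and /p/): rule 2 targets it, but not before a front vowel → unchanged [ɡ].
/p/ (between /ɡ/ and /i/) is unaffected → [p].
/i/ (between /p/ and /l/): no rule targets it → [i].
/l/ stays [l].
Rule 2 applies to /k/ (between /l/ and /e/: before a front vowel) → [tʃ].
/e/ (between /k/ and /h/): no rule targets it → [e].
/h/ — not in any rule's target class → [h].

[tʃeɡofiɡpiltʃeh]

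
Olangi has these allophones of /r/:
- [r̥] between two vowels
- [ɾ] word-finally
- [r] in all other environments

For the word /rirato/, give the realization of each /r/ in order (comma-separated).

Occurrence 1 (position 1): no conditioning environment matches → elsewhere allophone [r].
Occurrence 2 (position 3): between two vowels → [r̥].

[r], [r̥]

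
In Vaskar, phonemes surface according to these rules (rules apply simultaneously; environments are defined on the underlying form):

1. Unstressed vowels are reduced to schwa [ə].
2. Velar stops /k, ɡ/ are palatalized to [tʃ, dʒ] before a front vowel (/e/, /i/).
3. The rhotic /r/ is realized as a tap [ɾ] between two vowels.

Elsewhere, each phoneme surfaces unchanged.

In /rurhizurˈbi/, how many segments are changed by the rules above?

Segments that undergo a rule: /u/ → [ə] (rule 1); /i/ → [ə] (rule 1); /u/ → [ə] (rule 1).
All other segments surface unchanged.

3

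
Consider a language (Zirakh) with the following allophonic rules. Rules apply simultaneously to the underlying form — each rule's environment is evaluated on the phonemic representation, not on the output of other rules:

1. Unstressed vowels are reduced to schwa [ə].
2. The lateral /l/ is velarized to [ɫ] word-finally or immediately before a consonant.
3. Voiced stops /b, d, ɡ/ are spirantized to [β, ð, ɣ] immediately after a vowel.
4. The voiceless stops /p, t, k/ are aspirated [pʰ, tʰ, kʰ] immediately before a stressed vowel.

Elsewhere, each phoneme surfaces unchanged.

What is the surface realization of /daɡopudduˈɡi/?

/d/ (word-initial) fails the environment for rule 3, so it stays [d].
Rule 1 applies to /a/ (between /d/ and /ɡ/: in an unstressed syllable) → [ə].
Rule 3 applies to /ɡ/ (between /a/ and /o/: immediately after a vowel) → [ɣ].
/o/ (between /ɡ/ and /p/) occurs in an unstressed syllable → [ə] by rule 1.
/p/ (between /o/ and /u/) fails the environment for rule 4, so it stays [p].
/u/ — between /p/ and /d/, in an unstressed syllable — surfaces as [ə] (rule 1).
/d/ (between /u/ and /d/): immediately after a vowel, so rule 3 applies → [ð].
/d/ — between /d/ and /u/; rule 3 does not apply here → [d].
/u/ (between /d/ and /ɡ/): in an unstressed syllable, so rule 1 applies → [ə].
/ɡ/ meets the environment for rule 3 (immediately after a vowel) → [ɣ].
/i/ — word-final; rule 1 does not apply here → [i].

[dəɣəpəðdəˈɣi]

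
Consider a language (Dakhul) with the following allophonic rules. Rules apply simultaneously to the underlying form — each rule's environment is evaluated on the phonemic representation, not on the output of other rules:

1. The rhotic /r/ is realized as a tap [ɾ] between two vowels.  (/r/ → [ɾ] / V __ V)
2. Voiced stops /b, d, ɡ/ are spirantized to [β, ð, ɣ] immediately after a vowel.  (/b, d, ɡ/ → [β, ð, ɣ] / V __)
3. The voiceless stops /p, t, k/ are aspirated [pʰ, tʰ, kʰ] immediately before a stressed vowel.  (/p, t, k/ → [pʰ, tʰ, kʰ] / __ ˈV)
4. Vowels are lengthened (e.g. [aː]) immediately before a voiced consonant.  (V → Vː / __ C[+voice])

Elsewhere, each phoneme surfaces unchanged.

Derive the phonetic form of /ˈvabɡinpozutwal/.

[ˈvaːβɡiːnpoːzutwaːl]

/v/ — not in any rule's target class → [v].
/a/ meets the environment for rule 4 (before a voiced consonant) → [aː].
/b/ — between /a/ and /ɡ/, immediately after a vowel — surfaces as [β] (rule 2).
/ɡ/ (between /b/ and /i/) fails the environment for rule 2, so it stays [ɡ].
/i/ (between /ɡ/ and /n/) occurs before a voiced consonant → [iː] by rule 4.
/n/ (between /i/ and /p/) is unaffected → [n].
/p/ (between /n/ and /o/): rule 3 targets it, but not immediately before a stressed vowel → unchanged [p].
/o/ (between /p/ and /z/) occurs before a voiced consonant → [oː] by rule 4.
/z/ (between /o/ and /u/) is unaffected → [z].
/u/ — between /z/ and /t/; rule 4 does not apply here → [u].
/t/ (between /u/ and /w/) fails the environment for rule 3, so it stays [t].
/w/ (between /t/ and /a/): no rule targets it → [w].
/a/ — between /w/ and /l/, before a voiced consonant — surfaces as [aː] (rule 4).
/l/ (word-final) is unaffected → [l].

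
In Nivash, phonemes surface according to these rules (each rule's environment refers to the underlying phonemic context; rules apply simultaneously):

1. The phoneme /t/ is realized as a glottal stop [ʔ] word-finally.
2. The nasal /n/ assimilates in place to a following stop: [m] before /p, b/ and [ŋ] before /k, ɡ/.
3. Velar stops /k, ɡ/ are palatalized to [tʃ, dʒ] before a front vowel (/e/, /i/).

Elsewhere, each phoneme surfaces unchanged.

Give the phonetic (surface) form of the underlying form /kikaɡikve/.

[tʃikadʒikve]

/k/ meets the environment for rule 3 (before a front vowel) → [tʃ].
/i/ (between /k/ and /k/) is unaffected → [i].
/k/ (between /i/ and /a/) is in the target of rule 3 but the environment (before a front vowel) is not met → [k].
/a/ — not in any rule's target class → [a].
/ɡ/ (between /a/ and /i/) occurs before a front vowel → [dʒ] by rule 3.
/i/ (between /ɡ/ and /k/): no rule targets it → [i].
/k/ (between /i/ and /v/) is in the target of rule 3 but the environment (before a front vowel) is not met → [k].
/v/ — not in any rule's target class → [v].
/e/ — not in any rule's target class → [e].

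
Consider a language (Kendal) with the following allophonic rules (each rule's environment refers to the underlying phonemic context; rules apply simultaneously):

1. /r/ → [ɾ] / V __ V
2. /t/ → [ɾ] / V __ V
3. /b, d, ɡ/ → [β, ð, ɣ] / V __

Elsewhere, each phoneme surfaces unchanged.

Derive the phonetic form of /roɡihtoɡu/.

[roɣihtoɣu]

/r/ (word-initial) is in the target of rule 1 but the environment (between two vowels) is not met → [r].
Rule 3 applies to /ɡ/ (between /o/ and /i/: immediately after a vowel) → [ɣ].
/t/ (between /h/ and /o/): rule 2 targets it, but not between two vowels → unchanged [t].
Rule 3 applies to /ɡ/ (between /o/ and /u/: immediately after a vowel) → [ɣ].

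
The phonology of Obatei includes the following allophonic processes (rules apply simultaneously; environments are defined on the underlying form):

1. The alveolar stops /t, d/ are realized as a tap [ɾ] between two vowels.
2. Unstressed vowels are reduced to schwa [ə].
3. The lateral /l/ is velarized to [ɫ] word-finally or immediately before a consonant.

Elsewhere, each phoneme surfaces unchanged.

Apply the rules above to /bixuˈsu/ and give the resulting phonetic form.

/i/ (between /b/ and /x/): in an unstressed syllable, so rule 2 applies → [ə].
Rule 2 applies to /u/ (between /x/ and /s/: in an unstressed syllable) → [ə].
/u/ (word-final) fails the environment for rule 2, so it stays [u].

[bəxəˈsu]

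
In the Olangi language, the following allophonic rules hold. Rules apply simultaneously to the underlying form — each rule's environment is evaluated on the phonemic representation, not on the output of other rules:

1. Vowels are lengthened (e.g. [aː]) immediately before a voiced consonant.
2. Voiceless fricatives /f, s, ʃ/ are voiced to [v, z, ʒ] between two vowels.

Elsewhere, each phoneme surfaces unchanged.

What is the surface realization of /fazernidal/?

[faːzeːrniːdaːl]

/f/ (word-initial): rule 2 targets it, but not between two vowels → unchanged [f].
/a/ (between /f/ and /z/): before a voiced consonant, so rule 1 applies → [aː].
/z/ stays [z].
/e/ meets the environment for rule 1 (before a voiced consonant) → [eː].
/r/ — not in any rule's target class → [r].
/n/ (between /r/ and /i/): no rule targets it → [n].
Rule 1 applies to /i/ (between /n/ and /d/: before a voiced consonant) → [iː].
/d/ stays [d].
/a/ (between /d/ and /l/): before a voiced consonant, so rule 1 applies → [aː].
/l/ — not in any rule's target class → [l].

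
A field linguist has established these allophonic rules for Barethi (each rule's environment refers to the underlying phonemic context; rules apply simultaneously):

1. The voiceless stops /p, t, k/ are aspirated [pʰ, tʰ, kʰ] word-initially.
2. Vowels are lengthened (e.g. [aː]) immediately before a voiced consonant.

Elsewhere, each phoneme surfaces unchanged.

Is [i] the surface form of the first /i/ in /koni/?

/i/ (word-final) is in the target of rule 2 but the environment (before a voiced consonant) is not met → [i].
The actual realization is [i], which matches [i].

Yes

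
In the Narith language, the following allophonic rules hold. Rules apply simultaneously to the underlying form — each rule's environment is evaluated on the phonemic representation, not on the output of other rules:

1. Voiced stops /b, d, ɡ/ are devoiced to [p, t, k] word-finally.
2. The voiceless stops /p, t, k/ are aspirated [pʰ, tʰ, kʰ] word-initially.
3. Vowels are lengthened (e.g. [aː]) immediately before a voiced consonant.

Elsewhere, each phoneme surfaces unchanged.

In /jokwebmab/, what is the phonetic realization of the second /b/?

[p]

/b/ meets the environment for rule 1 (word-finally) → [p].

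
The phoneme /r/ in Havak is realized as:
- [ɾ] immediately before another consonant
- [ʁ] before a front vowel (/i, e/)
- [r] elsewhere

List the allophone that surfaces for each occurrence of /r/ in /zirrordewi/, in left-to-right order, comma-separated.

[ɾ], [r], [ɾ]

Occurrence 1 (position 3): immediately before another consonant → [ɾ].
Occurrence 2 (position 4): no conditioning environment matches → elsewhere allophone [r].
Occurrence 3 (position 6): immediately before another consonant → [ɾ].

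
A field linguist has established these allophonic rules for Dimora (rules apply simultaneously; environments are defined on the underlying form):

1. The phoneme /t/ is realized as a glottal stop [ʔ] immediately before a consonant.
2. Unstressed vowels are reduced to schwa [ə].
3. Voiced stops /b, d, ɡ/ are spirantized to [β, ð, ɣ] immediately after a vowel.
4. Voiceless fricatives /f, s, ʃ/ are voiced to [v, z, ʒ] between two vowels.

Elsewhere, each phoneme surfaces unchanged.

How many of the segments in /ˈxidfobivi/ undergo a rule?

Segments that undergo a rule: /d/ → [ð] (rule 3); /o/ → [ə] (rule 2); /b/ → [β] (rule 3); /i/ → [ə] (rule 2); /i/ → [ə] (rule 2).
All other segments surface unchanged.

5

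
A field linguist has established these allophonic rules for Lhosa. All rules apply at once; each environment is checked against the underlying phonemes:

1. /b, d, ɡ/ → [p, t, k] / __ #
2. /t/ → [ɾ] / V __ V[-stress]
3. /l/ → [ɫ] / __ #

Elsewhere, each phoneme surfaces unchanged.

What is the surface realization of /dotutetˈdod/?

[doɾuɾetˈdot]

/d/ — word-initial; rule 1 does not apply here → [d].
/o/ stays [o].
/t/ meets the environment for rule 2 (between a vowel and a following unstressed vowel) → [ɾ].
/u/ — not in any rule's target class → [u].
/t/ — between /u/ and /e/, between a vowel and a following unstressed vowel — surfaces as [ɾ] (rule 2).
/e/ — not in any rule's target class → [e].
/t/ (between /e/ and /d/): rule 2 targets it, but not between a vowel and a following unstressed vowel → unchanged [t].
/d/ (between /t/ and /o/) fails the environment for rule 1, so it stays [d].
/o/ stays [o].
/d/ (word-final): word-finally, so rule 1 applies → [t].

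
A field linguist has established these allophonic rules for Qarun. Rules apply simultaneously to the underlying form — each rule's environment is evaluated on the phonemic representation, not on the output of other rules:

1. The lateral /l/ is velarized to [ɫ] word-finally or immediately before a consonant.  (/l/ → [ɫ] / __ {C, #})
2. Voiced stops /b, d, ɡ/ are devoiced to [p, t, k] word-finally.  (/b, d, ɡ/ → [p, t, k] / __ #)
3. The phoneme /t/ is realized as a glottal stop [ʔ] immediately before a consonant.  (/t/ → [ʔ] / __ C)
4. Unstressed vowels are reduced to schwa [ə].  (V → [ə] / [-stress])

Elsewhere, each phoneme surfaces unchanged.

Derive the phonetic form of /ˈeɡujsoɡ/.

/e/ (word-initial): rule 4 targets it, but not in an unstressed syllable → unchanged [e].
/ɡ/ (between /e/ and /u/) is in the target of rule 2 but the environment (word-finally) is not met → [ɡ].
/u/ — between /ɡ/ and /j/, in an unstressed syllable — surfaces as [ə] (rule 4).
/j/ (between /u/ and /s/): no rule targets it → [j].
/s/ stays [s].
Rule 4 applies to /o/ (between /s/ and /ɡ/: in an unstressed syllable) → [ə].
/ɡ/ (word-final): word-finally, so rule 2 applies → [k].

[ˈeɡəjsək]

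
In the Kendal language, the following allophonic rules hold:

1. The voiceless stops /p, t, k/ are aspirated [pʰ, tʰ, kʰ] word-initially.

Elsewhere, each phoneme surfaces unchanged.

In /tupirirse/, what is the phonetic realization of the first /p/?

[p]

/p/ (between /u/ and /i/): rule 1 targets it, but not word-initially → unchanged [p].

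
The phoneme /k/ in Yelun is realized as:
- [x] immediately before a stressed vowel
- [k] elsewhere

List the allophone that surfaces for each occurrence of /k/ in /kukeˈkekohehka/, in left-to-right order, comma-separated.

[k], [k], [x], [k], [k]

Occurrence 1 (position 1): no conditioning environment matches → elsewhere allophone [k].
Occurrence 2 (position 3): no conditioning environment matches → elsewhere allophone [k].
Occurrence 3 (position 5): immediately before a stressed vowel → [x].
Occurrence 4 (position 7): no conditioning environment matches → elsewhere allophone [k].
Occurrence 5 (position 12): no conditioning environment matches → elsewhere allophone [k].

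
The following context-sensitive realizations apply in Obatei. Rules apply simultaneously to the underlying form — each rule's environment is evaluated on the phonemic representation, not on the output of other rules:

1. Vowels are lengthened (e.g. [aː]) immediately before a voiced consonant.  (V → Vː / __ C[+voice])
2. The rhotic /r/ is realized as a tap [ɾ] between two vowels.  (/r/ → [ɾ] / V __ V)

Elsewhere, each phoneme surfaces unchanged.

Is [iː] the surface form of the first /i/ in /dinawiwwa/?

Yes

Rule 1 applies to /i/ (between /d/ and /n/: before a voiced consonant) → [iː].
The actual realization is [iː], which matches [iː].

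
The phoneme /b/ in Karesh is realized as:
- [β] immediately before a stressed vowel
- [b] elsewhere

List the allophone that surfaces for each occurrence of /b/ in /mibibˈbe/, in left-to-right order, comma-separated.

[b], [b], [β]

Occurrence 1 (position 3): no conditioning environment matches → elsewhere allophone [b].
Occurrence 2 (position 5): no conditioning environment matches → elsewhere allophone [b].
Occurrence 3 (position 6): immediately before a stressed vowel → [β].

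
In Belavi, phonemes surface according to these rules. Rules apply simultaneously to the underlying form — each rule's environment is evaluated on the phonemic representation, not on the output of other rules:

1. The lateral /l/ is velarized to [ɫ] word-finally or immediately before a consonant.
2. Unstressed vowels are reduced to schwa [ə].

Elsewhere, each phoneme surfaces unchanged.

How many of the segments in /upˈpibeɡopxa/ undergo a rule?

4

Segments that undergo a rule: /u/ → [ə] (rule 2); /e/ → [ə] (rule 2); /o/ → [ə] (rule 2); /a/ → [ə] (rule 2).
All other segments surface unchanged.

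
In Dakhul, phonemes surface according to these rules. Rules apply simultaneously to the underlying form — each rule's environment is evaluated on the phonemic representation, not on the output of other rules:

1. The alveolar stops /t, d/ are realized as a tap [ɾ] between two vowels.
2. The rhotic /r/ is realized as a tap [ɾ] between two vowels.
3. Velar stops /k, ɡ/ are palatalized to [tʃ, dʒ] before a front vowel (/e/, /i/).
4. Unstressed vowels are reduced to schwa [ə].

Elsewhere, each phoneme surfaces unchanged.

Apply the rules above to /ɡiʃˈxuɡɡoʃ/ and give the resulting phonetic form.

[dʒəʃˈxuɡɡəʃ]

Rule 3 applies to /ɡ/ (word-initial: before a front vowel) → [dʒ].
/i/ (between /ɡ/ and /ʃ/): in an unstressed syllable, so rule 4 applies → [ə].
/ʃ/ stays [ʃ].
/x/ — not in any rule's target class → [x].
/u/ — between /x/ and /ɡ/; rule 4 does not apply here → [u].
/ɡ/ (between /u/ and /ɡ/): rule 3 targets it, but not before a front vowel → unchanged [ɡ].
/ɡ/ (between /ɡ/ and /o/): rule 3 targets it, but not before a front vowel → unchanged [ɡ].
/o/ (between /ɡ/ and /ʃ/): in an unstressed syllable, so rule 4 applies → [ə].
/ʃ/ (word-final) is unaffected → [ʃ].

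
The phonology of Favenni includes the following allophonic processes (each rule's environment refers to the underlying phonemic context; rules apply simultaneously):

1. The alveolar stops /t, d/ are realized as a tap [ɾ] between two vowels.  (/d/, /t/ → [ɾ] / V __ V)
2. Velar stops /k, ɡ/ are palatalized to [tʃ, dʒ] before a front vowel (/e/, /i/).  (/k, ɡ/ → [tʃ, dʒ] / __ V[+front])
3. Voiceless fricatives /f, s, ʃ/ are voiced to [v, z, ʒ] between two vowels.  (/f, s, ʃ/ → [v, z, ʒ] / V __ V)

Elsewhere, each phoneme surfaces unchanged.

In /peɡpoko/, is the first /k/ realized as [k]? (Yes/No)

/k/ (between /o/ and /o/) is in the target of rule 2 but the environment (before a front vowel) is not met → [k].
The actual realization is [k], which matches [k].

Yes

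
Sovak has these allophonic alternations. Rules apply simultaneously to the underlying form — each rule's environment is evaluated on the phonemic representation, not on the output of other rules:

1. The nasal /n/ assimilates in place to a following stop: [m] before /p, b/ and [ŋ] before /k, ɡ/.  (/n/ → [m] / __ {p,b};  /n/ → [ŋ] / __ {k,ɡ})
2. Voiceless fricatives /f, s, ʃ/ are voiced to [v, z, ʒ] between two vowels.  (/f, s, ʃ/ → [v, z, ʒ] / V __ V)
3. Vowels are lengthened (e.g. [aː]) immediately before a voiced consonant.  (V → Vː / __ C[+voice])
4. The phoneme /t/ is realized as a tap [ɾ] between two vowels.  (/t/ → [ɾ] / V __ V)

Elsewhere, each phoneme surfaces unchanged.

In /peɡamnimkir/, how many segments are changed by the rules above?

4

Segments that undergo a rule: /e/ → [eː] (rule 3); /a/ → [aː] (rule 3); /i/ → [iː] (rule 3); /i/ → [iː] (rule 3).
All other segments surface unchanged.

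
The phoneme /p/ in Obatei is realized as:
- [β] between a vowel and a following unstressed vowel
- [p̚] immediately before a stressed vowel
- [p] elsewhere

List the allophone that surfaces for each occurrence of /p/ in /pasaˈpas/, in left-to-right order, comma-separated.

[p], [p̚]

Occurrence 1 (position 1): no conditioning environment matches → elsewhere allophone [p].
Occurrence 2 (position 5): immediately before a stressed vowel → [p̚].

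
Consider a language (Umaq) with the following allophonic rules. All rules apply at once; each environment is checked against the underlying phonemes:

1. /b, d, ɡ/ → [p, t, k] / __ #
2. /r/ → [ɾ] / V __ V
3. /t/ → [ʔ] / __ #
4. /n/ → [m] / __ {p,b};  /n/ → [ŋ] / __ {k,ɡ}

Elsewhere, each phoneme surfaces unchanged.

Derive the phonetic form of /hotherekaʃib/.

/t/ (between /o/ and /h/): rule 3 targets it, but not word-finally → unchanged [t].
/r/ (between /e/ and /e/) occurs between two vowels → [ɾ] by rule 2.
Rule 1 applies to /b/ (word-final: word-finally) → [p].

[hotheɾekaʃip]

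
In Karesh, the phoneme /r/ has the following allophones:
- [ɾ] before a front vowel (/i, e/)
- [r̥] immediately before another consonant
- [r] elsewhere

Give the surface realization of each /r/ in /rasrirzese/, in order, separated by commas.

[r], [ɾ], [r̥]

Occurrence 1 (position 1): no conditioning environment matches → elsewhere allophone [r].
Occurrence 2 (position 4): before a front vowel (/i, e/) → [ɾ].
Occurrence 3 (position 6): immediately before another consonant → [r̥].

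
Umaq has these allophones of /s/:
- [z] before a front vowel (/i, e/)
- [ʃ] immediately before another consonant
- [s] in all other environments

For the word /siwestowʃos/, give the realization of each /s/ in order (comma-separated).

Occurrence 1 (position 1): before a front vowel (/i, e/) → [z].
Occurrence 2 (position 5): immediately before another consonant → [ʃ].
Occurrence 3 (position 11): no conditioning environment matches → elsewhere allophone [s].

[z], [ʃ], [s]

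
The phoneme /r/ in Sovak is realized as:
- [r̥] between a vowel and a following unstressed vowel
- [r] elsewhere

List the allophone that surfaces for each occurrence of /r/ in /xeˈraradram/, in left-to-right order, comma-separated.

Occurrence 1 (position 3): no conditioning environment matches → elsewhere allophone [r].
Occurrence 2 (position 5): between a vowel and a following unstressed vowel → [r̥].
Occurrence 3 (position 8): no conditioning environment matches → elsewhere allophone [r].

[r], [r̥], [r]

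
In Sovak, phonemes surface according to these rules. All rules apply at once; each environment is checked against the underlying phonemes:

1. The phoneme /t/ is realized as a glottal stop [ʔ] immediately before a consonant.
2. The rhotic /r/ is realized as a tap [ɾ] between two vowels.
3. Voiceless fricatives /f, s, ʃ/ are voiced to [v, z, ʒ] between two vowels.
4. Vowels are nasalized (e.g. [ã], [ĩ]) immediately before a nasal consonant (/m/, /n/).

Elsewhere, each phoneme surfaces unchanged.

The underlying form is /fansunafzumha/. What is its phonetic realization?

/f/ (word-initial): rule 3 targets it, but not between two vowels → unchanged [f].
/a/ meets the environment for rule 4 (before a nasal consonant) → [ã].
/n/ stays [n].
/s/ — between /n/ and /u/; rule 3 does not apply here → [s].
/u/ (between /s/ and /n/): before a nasal consonant, so rule 4 applies → [ũ].
/n/ — not in any rule's target class → [n].
/a/ (between /n/ and /f/) fails the environment for rule 4, so it stays [a].
/f/ (between /a/ and /z/) fails the environment for rule 3, so it stays [f].
/z/ — not in any rule's target class → [z].
/u/ (between /z/ and /m/) occurs before a nasal consonant → [ũ] by rule 4.
/m/ (between /u/ and /h/): no rule targets it → [m].
/h/ stays [h].
/a/ (word-final) fails the environment for rule 4, so it stays [a].

[fãnsũnafzũmha]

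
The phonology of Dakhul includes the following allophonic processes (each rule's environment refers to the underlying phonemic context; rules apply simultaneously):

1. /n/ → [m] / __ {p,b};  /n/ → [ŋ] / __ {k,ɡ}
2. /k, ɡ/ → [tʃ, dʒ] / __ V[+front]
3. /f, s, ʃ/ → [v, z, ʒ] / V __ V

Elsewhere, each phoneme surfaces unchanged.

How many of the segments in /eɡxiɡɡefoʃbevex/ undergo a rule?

2

Segments that undergo a rule: /ɡ/ → [dʒ] (rule 2); /f/ → [v] (rule 3).
All other segments surface unchanged.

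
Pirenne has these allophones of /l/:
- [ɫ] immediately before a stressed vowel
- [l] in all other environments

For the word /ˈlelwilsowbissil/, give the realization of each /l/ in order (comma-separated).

[ɫ], [l], [l], [l]

Occurrence 1 (position 1): immediately before a stressed vowel → [ɫ].
Occurrence 2 (position 3): no conditioning environment matches → elsewhere allophone [l].
Occurrence 3 (position 6): no conditioning environment matches → elsewhere allophone [l].
Occurrence 4 (position 15): no conditioning environment matches → elsewhere allophone [l].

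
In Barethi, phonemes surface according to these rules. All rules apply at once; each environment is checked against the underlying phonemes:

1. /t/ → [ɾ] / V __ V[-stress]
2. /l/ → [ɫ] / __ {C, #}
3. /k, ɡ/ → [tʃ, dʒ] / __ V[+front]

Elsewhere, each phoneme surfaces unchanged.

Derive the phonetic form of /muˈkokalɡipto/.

/m/ stays [m].
/u/ (between /m/ and /k/) is unaffected → [u].
/k/ (between /u/ and /o/) is in the target of rule 3 but the environment (before a front vowel) is not met → [k].
/o/ (between /k/ and /k/): no rule targets it → [o].
/k/ (between /o/ and /a/) is in the target of rule 3 but the environment (before a front vowel) is not met → [k].
/a/ (between /k/ and /l/) is unaffected → [a].
/l/ — between /a/ and /ɡ/, word-finally or immediately before a consonant — surfaces as [ɫ] (rule 2).
/ɡ/ meets the environment for rule 3 (before a front vowel) → [dʒ].
/i/ stays [i].
/p/ — not in any rule's target class → [p].
/t/ — between /p/ and /o/; rule 1 does not apply here → [t].
/o/ stays [o].

[muˈkokaɫdʒipto]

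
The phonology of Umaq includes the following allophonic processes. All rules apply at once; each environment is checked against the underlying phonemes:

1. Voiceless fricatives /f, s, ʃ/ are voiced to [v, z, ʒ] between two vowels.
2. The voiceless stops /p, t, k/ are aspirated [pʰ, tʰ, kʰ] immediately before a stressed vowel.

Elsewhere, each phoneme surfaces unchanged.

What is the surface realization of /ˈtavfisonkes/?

[ˈtʰavfizonkes]

/t/ (word-initial): immediately before a stressed vowel, so rule 2 applies → [tʰ].
/f/ (between /v/ and /i/) is in the target of rule 1 but the environment (between two vowels) is not met → [f].
/s/ — between /i/ and /o/, between two vowels — surfaces as [z] (rule 1).
/k/ (between /n/ and /e/): rule 2 targets it, but not immediately before a stressed vowel → unchanged [k].
/s/ (word-final) fails the environment for rule 1, so it stays [s].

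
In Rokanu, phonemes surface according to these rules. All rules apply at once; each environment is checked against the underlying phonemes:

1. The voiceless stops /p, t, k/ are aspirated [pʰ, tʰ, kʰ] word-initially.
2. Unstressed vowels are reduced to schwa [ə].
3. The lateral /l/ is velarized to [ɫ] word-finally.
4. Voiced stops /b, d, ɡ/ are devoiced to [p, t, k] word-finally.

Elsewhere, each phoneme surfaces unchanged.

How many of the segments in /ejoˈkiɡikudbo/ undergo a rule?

5

Segments that undergo a rule: /e/ → [ə] (rule 2); /o/ → [ə] (rule 2); /i/ → [ə] (rule 2); /u/ → [ə] (rule 2); /o/ → [ə] (rule 2).
All other segments surface unchanged.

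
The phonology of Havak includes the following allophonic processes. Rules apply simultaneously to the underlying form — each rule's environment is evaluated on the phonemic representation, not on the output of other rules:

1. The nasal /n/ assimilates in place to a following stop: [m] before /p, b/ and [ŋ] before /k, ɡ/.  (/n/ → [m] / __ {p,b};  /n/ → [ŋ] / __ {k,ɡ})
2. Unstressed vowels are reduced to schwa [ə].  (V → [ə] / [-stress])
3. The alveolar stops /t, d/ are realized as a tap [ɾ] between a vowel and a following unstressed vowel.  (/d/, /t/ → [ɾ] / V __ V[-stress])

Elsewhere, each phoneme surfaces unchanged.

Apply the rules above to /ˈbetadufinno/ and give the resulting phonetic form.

/b/ — not in any rule's target class → [b].
/e/ (between /b/ and /t/) is in the target of rule 2 but the environment (in an unstressed syllable) is not met → [e].
/t/ — between /e/ and /a/, between a vowel and a following unstressed vowel — surfaces as [ɾ] (rule 3).
/a/ meets the environment for rule 2 (in an unstressed syllable) → [ə].
/d/ — between /a/ and /u/, between a vowel and a following unstressed vowel — surfaces as [ɾ] (rule 3).
Rule 2 applies to /u/ (between /d/ and /f/: in an unstressed syllable) → [ə].
/f/ (between /u/ and /i/) is unaffected → [f].
Rule 2 applies to /i/ (between /f/ and /n/: in an unstressed syllable) → [ə].
/n/ (between /i/ and /n/): rule 1 targets it, but not before a labial or velar stop → unchanged [n].
/n/ (between /n/ and /o/) fails the environment for rule 1, so it stays [n].
/o/ (word-final) occurs in an unstressed syllable → [ə] by rule 2.

[ˈbeɾəɾəfənnə]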